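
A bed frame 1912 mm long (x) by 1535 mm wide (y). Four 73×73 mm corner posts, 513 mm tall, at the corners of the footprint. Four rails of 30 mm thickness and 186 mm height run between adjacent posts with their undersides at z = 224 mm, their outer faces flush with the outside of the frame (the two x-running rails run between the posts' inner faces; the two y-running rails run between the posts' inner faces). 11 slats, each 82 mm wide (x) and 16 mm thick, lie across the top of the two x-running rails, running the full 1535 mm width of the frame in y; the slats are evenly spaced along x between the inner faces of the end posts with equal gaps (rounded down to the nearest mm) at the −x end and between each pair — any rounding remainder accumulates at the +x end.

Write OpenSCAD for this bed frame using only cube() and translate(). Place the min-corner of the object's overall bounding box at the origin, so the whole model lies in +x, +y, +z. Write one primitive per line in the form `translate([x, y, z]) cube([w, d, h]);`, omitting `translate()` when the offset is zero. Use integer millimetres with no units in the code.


// slat z = rail_z + rail_h = 224 + 186 = 410
// slat gap = ⌊(1766 − 11·82) / 12⌋ = 72
cube([73, 73, 513]);
translate([0, 1462, 0]) cube([73, 73, 513]);
translate([1839, 0, 0]) cube([73, 73, 513]);
translate([1839, 1462, 0]) cube([73, 73, 513]);
translate([73, 0, 224]) cube([1766, 30, 186]);
translate([73, 1505, 224]) cube([1766, 30, 186]);
translate([0, 73, 224]) cube([30, 1389, 186]);
translate([1882, 73, 224]) cube([30, 1389, 186]);
translate([145, 0, 410]) cube([82, 1535, 16]);
translate([299, 0, 410]) cube([82, 1535, 16]);
translate([453, 0, 410]) cube([82, 1535, 16]);
translate([607, 0, 410]) cube([82, 1535, 16]);
translate([761, 0, 410]) cube([82, 1535, 16]);
translate([915, 0, 410]) cube([82, 1535, 16]);
translate([1069, 0, 410]) cube([82, 1535, 16]);
translate([1223, 0, 410]) cube([82, 1535, 16]);
translate([1377, 0, 410]) cube([82, 1535, 16]);
translate([1531, 0, 410]) cube([82, 1535, 16]);
translate([1685, 0, 410]) cube([82, 1535, 16]);


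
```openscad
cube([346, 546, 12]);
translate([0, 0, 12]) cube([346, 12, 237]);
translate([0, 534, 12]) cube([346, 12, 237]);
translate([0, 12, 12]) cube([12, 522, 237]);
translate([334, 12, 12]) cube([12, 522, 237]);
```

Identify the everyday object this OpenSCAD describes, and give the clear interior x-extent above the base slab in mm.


An open box. The internal width is 322 mm.

A 346×546 base slab with four walls standing on it — an open box. The base is 346 mm wide and the walls are 12 mm thick, so the internal width is 346 − 2 × 12 = 322 mm.


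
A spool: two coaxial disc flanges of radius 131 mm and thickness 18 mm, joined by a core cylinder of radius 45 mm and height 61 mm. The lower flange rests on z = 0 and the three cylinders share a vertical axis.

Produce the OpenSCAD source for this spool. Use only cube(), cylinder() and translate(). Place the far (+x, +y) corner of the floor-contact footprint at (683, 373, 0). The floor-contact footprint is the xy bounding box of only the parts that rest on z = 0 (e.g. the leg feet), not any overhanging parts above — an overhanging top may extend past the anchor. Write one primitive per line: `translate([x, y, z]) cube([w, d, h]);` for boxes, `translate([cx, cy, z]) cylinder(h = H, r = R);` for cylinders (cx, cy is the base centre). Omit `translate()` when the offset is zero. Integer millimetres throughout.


translate([552, 242, 0]) cylinder(h = 18, r = 131);
translate([552, 242, 18]) cylinder(h = 61, r = 45);
translate([552, 242, 79]) cylinder(h = 18, r = 131);


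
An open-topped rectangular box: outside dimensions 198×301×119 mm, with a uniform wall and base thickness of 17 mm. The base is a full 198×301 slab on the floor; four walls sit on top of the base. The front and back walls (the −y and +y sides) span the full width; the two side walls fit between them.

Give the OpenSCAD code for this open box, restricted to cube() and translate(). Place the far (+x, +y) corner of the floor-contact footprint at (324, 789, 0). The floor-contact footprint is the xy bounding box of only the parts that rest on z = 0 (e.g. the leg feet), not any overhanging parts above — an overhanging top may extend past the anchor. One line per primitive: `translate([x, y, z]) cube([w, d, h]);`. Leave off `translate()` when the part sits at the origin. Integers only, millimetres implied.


translate([126, 488, 0]) cube([198, 301, 17]);
translate([126, 488, 17]) cube([198, 17, 102]);
translate([126, 772, 17]) cube([198, 17, 102]);
translate([126, 505, 17]) cube([17, 267, 102]);
translate([307, 505, 17]) cube([17, 267, 102]);


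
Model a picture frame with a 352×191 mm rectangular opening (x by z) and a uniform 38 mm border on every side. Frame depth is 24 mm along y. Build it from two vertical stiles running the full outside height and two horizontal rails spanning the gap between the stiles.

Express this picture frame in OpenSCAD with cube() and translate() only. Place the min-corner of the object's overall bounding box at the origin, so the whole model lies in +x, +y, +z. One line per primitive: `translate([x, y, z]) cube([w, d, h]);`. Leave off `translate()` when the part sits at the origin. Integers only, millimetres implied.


cube([38, 24, 267]);
translate([390, 0, 0]) cube([38, 24, 267]);
translate([38, 0, 0]) cube([352, 24, 38]);
translate([38, 0, 229]) cube([352, 24, 38]);


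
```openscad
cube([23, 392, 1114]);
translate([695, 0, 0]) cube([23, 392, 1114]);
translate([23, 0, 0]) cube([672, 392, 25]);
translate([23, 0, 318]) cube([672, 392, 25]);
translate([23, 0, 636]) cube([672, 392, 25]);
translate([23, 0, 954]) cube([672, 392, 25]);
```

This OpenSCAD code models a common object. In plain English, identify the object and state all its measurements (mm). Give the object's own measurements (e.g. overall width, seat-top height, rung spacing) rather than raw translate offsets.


An open bookshelf. Two side panels, each 23 mm thick, 392 mm deep and 1114 mm tall, stand 718 mm apart (outside-to-outside). Between them sit 4 shelves, each 25 mm thick and 392 mm deep, spanning the full gap between the sides. The bottom shelf rests on the floor (its underside at z = 0) and the clear gap between one shelf's top and the next shelf's underside is 293 mm.


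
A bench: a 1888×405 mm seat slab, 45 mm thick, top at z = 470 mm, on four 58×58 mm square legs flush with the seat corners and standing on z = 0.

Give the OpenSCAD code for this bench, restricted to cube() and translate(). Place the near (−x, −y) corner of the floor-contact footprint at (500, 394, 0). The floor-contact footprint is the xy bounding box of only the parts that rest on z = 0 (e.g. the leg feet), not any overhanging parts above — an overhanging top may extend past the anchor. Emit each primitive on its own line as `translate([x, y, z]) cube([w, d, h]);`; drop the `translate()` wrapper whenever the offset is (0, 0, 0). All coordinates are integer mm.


// leg_h = 470 − 45 = 425
translate([500, 394, 425]) cube([1888, 405, 45]);
translate([500, 394, 0]) cube([58, 58, 425]);
translate([500, 741, 0]) cube([58, 58, 425]);
translate([2330, 394, 0]) cube([58, 58, 425]);
translate([2330, 741, 0]) cube([58, 58, 425]);


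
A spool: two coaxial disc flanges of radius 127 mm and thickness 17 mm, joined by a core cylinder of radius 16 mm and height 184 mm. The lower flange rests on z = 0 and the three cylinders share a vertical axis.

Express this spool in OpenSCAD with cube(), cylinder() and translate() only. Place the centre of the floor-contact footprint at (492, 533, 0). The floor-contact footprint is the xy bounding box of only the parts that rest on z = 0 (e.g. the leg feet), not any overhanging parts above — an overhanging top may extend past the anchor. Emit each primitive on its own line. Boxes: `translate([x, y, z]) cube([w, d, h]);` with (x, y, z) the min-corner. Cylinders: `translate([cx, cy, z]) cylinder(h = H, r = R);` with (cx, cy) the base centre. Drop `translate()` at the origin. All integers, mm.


translate([492, 533, 0]) cylinder(h = 17, r = 127);
translate([492, 533, 17]) cylinder(h = 184, r = 16);
translate([492, 533, 201]) cylinder(h = 17, r = 127);


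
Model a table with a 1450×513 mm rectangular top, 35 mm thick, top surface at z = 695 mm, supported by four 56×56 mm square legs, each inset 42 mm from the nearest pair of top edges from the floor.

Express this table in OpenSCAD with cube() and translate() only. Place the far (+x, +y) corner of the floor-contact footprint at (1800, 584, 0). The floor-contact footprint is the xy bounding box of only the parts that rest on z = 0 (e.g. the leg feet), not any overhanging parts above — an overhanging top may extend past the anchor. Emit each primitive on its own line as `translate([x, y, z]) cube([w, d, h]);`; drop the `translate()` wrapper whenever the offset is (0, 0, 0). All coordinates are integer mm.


// leg_h = 695 - 35 = 660
translate([392, 113, 660]) cube([1450, 513, 35]);
translate([434, 155, 0]) cube([56, 56, 660]);
translate([1744, 155, 0]) cube([56, 56, 660]);
translate([434, 528, 0]) cube([56, 56, 660]);
translate([1744, 528, 0]) cube([56, 56, 660]);


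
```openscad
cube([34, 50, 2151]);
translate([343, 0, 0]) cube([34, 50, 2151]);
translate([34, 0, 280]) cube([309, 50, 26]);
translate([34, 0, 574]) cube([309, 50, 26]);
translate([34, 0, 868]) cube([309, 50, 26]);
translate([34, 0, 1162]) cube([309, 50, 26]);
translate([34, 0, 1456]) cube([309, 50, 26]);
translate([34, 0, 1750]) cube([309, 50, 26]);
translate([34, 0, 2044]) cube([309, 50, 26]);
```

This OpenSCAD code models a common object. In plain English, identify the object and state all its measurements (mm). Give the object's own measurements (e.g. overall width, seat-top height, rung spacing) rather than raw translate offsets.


A straight ladder. Two 34×50 mm vertical rails, 2151 mm tall, stand 377 mm apart (outside-to-outside) with their front faces coplanar on the −y side. 7 rungs, each 50 mm deep and 26 mm tall, span between the inner faces of the rails, front faces flush with the rails. The lowest rung's underside is at z = 280 mm and rungs are spaced 294 mm apart (underside to underside).


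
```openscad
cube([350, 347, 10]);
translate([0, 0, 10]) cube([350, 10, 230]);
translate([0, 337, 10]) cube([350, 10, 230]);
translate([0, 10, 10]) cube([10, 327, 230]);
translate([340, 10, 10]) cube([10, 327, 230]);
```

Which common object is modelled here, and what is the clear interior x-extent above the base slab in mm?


An open box. The internal width is 330 mm.

A 350×347 base slab with four walls standing on it — an open box. The base is 350 mm wide and the walls are 10 mm thick, so the internal width is 350 − 2 × 10 = 330 mm.


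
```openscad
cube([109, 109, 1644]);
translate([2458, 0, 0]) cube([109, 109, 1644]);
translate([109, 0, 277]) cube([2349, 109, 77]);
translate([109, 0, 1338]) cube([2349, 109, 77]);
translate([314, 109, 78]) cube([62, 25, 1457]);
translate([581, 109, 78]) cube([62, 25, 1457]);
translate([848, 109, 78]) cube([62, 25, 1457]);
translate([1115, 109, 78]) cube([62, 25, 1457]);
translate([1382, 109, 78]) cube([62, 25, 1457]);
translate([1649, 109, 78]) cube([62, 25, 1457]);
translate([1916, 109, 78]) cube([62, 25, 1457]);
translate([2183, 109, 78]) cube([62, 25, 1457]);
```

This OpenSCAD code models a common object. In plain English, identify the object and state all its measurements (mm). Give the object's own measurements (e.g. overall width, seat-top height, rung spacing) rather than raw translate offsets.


A fence section. Two 109×109 mm posts, 1644 mm tall, stand on the floor with a clear span of 2349 mm between their inner faces. Two horizontal rails of 109×77 mm section span the gap between the posts with their undersides at z = 277 mm and z = 1338 mm, flush with the posts' −y face. 8 pickets, each 62 mm wide, 25 mm thick and 1457 mm tall, are fixed to the +y face of the rails with their bottoms at z = 78 mm, spaced across the span with a 205 mm gap after the −x post and between neighbouring pickets, with 213 mm left before the +x post.


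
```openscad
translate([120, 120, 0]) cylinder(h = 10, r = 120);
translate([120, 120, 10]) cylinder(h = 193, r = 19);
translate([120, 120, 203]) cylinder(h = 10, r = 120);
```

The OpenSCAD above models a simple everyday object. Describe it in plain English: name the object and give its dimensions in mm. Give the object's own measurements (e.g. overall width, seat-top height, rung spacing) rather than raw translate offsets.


A spool: two coaxial disc flanges of radius 120 mm and thickness 10 mm, joined by a core cylinder of radius 19 mm and height 193 mm. The lower flange rests on z = 0 and the three cylinders share a vertical axis.


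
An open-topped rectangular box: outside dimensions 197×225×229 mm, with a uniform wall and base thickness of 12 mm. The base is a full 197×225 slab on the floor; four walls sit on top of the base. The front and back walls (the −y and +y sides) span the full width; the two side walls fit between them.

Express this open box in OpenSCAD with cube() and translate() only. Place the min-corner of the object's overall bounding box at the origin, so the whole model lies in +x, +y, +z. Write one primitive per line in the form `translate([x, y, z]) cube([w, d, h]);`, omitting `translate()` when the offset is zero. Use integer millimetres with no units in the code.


cube([197, 225, 12]);
translate([0, 0, 12]) cube([197, 12, 217]);
translate([0, 213, 12]) cube([197, 12, 217]);
translate([0, 12, 12]) cube([12, 201, 217]);
translate([185, 12, 12]) cube([12, 201, 217]);


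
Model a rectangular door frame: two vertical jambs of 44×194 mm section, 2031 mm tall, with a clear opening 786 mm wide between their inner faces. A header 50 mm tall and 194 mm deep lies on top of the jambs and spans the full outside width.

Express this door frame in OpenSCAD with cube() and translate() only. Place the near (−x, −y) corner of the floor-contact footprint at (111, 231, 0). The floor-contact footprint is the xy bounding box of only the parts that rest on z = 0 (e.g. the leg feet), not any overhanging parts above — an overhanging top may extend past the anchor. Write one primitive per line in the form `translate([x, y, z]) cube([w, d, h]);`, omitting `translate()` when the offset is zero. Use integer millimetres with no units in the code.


translate([111, 231, 0]) cube([44, 194, 2031]);
translate([941, 231, 0]) cube([44, 194, 2031]);
translate([111, 231, 2031]) cube([874, 194, 50]);


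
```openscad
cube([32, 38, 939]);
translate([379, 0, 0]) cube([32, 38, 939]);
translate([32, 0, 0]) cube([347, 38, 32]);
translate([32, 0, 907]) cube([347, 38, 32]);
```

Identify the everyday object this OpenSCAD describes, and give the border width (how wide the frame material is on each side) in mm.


A picture frame. The border width is 32 mm.

Four thin pieces enclosing a rectangular opening — a picture frame. The two full-height stiles are 939 mm tall; the top rail sits at z = 907 and is 32 mm tall, so the border above the opening is 939 − 907 = 32 mm, matching the stile x-width.


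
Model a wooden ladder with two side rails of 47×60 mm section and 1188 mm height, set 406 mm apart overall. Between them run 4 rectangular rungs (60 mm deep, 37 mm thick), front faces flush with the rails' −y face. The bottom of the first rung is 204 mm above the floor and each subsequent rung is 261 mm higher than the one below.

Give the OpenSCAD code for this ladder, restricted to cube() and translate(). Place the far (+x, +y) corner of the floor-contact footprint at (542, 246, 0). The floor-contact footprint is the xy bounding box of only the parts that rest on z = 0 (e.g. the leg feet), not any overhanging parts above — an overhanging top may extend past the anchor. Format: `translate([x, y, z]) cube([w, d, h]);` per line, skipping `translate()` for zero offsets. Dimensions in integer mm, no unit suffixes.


translate([136, 186, 0]) cube([47, 60, 1188]);
translate([495, 186, 0]) cube([47, 60, 1188]);
translate([183, 186, 204]) cube([312, 60, 37]);
translate([183, 186, 465]) cube([312, 60, 37]);
translate([183, 186, 726]) cube([312, 60, 37]);
translate([183, 186, 987]) cube([312, 60, 37]);


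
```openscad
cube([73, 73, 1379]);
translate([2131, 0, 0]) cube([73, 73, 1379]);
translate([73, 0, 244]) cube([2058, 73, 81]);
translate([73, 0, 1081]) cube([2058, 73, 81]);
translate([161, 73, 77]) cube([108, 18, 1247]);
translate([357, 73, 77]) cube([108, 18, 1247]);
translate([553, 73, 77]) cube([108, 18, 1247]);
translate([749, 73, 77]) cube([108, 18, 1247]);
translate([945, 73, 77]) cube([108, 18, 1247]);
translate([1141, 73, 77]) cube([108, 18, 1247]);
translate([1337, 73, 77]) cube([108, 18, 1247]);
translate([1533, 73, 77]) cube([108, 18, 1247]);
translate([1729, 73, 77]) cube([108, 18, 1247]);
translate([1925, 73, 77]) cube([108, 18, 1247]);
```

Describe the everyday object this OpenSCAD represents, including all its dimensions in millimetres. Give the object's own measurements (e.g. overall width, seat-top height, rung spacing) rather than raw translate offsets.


A fence section. Two 73×73 mm posts, 1379 mm tall, stand on the floor with a clear span of 2058 mm between their inner faces. Two horizontal rails of 73×81 mm section span the gap between the posts with their undersides at z = 244 mm and z = 1081 mm, flush with the posts' −y face. 10 pickets, each 108 mm wide, 18 mm thick and 1247 mm tall, are fixed to the +y face of the rails with their bottoms at z = 77 mm, spaced across the span with a 88 mm gap after the −x post and between neighbouring pickets, with 98 mm left before the +x post.


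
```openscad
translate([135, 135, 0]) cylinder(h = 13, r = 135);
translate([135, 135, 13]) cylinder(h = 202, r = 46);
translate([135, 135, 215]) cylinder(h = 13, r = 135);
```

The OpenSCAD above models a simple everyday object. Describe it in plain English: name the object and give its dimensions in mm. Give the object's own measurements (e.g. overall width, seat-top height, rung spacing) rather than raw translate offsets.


A spool: two coaxial disc flanges of radius 135 mm and thickness 13 mm, joined by a core cylinder of radius 46 mm and height 202 mm. The lower flange rests on z = 0 and the three cylinders share a vertical axis.


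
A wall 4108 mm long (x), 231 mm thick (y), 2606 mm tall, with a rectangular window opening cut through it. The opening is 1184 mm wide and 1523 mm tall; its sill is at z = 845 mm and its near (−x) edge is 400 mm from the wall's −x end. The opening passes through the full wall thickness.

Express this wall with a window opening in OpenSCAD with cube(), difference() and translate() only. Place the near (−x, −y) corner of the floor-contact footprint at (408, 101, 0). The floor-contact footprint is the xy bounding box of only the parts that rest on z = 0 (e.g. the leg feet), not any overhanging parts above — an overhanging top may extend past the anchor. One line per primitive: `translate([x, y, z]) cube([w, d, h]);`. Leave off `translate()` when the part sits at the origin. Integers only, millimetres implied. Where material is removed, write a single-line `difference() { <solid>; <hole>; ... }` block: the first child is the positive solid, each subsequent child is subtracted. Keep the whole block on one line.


difference() { translate([408, 101, 0]) cube([4108, 231, 2606]); translate([808, 101, 845]) cube([1184, 231, 1523]); }


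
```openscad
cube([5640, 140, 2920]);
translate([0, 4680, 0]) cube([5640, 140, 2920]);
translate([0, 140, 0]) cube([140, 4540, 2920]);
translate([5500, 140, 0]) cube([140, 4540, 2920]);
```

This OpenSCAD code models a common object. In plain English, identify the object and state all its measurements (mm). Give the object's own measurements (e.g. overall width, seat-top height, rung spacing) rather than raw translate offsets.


The wall frame of a small rectangular building: four walls, each 2920 mm tall and 140 mm thick, enclosing a footprint 5640 mm (x) by 4820 mm (y) outside-to-outside, with no floor or roof. The front and back walls (the −y and +y sides) span the full width; the two side walls fit between them.


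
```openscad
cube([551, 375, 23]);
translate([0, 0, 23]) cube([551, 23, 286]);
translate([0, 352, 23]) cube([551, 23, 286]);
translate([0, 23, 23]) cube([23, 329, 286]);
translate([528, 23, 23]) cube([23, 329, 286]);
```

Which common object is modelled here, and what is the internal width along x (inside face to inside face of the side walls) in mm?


An open box. The internal width is 505 mm.

A 551×375 base slab with four walls standing on it — an open box. The base is 551 mm wide and the walls are 23 mm thick, so the internal width is 551 − 2 × 23 = 505 mm.


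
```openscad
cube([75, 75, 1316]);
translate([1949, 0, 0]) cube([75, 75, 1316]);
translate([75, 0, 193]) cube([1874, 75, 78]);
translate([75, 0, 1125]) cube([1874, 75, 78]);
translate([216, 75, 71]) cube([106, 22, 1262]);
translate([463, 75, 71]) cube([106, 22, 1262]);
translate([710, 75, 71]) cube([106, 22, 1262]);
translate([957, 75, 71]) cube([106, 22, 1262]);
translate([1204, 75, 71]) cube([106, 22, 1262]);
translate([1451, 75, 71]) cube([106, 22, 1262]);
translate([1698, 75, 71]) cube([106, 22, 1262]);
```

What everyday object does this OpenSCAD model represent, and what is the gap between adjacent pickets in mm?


A fence section. The picket gap is 141 mm.

Two posts, two rails, 7 pickets — a fence section. Span 1874 mm holds 7 pickets of 106 mm with 8 equal gaps: ⌊(1874 − 7·106) / 8⌋ = 141 mm.


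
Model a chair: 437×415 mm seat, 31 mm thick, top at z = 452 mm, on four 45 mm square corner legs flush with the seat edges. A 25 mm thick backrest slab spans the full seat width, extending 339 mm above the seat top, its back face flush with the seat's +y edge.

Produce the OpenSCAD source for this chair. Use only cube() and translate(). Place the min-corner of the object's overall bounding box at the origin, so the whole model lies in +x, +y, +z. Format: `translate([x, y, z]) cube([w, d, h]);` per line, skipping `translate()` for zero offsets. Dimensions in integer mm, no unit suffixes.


translate([0, 0, 421]) cube([437, 415, 31]);
cube([45, 45, 421]);
translate([392, 0, 0]) cube([45, 45, 421]);
translate([0, 370, 0]) cube([45, 45, 421]);
translate([392, 370, 0]) cube([45, 45, 421]);
translate([0, 390, 452]) cube([437, 25, 339]);


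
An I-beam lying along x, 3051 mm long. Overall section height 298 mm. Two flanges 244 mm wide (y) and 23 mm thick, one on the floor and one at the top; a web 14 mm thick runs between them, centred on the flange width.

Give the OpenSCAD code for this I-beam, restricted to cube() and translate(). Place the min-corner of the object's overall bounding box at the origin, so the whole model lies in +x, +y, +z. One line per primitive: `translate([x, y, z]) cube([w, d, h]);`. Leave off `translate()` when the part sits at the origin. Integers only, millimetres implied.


cube([3051, 244, 23]);
translate([0, 115, 23]) cube([3051, 14, 252]);
translate([0, 0, 275]) cube([3051, 244, 23]);


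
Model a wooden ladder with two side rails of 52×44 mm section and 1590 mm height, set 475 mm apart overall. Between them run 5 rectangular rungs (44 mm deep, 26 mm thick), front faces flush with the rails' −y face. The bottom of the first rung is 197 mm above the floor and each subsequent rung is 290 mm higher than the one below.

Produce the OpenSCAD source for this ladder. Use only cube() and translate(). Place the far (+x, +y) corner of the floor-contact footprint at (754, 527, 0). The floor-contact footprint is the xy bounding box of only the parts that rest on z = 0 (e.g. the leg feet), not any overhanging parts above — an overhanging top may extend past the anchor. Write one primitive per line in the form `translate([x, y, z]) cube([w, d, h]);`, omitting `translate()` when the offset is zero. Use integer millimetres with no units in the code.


translate([279, 483, 0]) cube([52, 44, 1590]);
translate([702, 483, 0]) cube([52, 44, 1590]);
translate([331, 483, 197]) cube([371, 44, 26]);
translate([331, 483, 487]) cube([371, 44, 26]);
translate([331, 483, 777]) cube([371, 44, 26]);
translate([331, 483, 1067]) cube([371, 44, 26]);
translate([331, 483, 1357]) cube([371, 44, 26]);


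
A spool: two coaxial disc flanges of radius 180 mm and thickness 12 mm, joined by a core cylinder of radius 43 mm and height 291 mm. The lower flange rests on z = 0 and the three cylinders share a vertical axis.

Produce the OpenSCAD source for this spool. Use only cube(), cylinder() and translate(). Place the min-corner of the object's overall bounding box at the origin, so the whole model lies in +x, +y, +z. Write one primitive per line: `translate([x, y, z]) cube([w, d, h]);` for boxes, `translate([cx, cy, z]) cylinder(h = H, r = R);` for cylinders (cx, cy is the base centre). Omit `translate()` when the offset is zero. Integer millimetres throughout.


translate([180, 180, 0]) cylinder(h = 12, r = 180);
translate([180, 180, 12]) cylinder(h = 291, r = 43);
translate([180, 180, 303]) cylinder(h = 12, r = 180);


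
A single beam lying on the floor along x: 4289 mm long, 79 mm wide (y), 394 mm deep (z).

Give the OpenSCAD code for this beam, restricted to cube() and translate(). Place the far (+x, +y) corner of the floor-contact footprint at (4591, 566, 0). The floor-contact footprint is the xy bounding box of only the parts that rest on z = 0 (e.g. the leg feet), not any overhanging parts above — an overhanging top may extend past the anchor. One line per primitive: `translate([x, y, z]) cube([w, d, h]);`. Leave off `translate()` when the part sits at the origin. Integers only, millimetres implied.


translate([302, 487, 0]) cube([4289, 79, 394]);


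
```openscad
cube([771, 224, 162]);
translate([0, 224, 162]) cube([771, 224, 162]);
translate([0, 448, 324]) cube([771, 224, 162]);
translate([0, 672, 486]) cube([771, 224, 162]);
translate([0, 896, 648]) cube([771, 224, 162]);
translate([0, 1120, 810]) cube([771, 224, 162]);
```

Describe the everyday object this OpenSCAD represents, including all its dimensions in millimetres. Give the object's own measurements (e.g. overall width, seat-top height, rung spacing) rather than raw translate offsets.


A straight staircase of 6 solid steps. Each step is 771 mm wide (x), 224 mm deep (y, the going) and 162 mm tall (the rise). The first step rests on the floor; each subsequent step sits one going further in +y and one rise higher in +z, directly behind and above the previous step with no overlap.


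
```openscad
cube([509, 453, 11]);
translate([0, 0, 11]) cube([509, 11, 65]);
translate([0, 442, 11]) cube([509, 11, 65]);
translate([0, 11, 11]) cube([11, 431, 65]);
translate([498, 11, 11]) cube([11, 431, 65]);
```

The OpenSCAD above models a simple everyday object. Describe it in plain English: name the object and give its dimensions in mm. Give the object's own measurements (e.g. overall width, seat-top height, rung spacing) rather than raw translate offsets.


An open-topped rectangular box: outside dimensions 509×453×76 mm, with a uniform wall and base thickness of 11 mm. The base is a full 509×453 slab on the floor; four walls sit on top of the base. The front and back walls (the −y and +y sides) span the full width; the two side walls fit between them.


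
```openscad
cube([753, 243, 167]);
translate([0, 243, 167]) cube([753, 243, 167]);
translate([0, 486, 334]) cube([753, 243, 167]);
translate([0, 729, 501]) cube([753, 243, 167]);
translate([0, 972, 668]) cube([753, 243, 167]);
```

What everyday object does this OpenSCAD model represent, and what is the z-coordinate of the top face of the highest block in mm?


A staircase. The total rise is 835 mm.

5 identical blocks, each offset up and back from the previous — a staircase. Each step is 167 mm tall and there are 5 of them, so the total rise is 5 × 167 = 835 mm.


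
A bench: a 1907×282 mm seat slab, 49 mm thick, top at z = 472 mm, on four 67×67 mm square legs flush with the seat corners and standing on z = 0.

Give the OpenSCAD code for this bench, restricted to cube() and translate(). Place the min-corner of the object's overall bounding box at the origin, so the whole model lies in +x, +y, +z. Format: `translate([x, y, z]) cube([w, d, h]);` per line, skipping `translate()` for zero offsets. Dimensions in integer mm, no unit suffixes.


translate([0, 0, 423]) cube([1907, 282, 49]);
cube([67, 67, 423]);
translate([0, 215, 0]) cube([67, 67, 423]);
translate([1840, 0, 0]) cube([67, 67, 423]);
translate([1840, 215, 0]) cube([67, 67, 423]);


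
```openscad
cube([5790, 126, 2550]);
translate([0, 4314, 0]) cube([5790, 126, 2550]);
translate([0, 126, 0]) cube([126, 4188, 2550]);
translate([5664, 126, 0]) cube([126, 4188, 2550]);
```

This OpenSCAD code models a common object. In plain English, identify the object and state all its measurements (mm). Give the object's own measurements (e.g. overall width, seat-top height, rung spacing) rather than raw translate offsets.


The wall frame of a small rectangular building: four walls, each 2550 mm tall and 126 mm thick, enclosing a footprint 5790 mm (x) by 4440 mm (y) outside-to-outside, with no floor or roof. The front and back walls (the −y and +y sides) span the full width; the two side walls fit between them.


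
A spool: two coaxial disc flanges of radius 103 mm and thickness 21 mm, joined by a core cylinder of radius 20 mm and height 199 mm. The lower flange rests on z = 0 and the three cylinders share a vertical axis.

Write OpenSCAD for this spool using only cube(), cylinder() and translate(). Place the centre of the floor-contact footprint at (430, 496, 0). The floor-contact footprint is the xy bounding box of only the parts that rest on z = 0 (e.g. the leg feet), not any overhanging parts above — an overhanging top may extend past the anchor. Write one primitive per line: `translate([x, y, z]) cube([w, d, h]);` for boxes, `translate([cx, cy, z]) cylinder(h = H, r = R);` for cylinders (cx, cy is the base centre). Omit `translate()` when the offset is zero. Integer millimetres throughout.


translate([430, 496, 0]) cylinder(h = 21, r = 103);
translate([430, 496, 21]) cylinder(h = 199, r = 20);
translate([430, 496, 220]) cylinder(h = 21, r = 103);


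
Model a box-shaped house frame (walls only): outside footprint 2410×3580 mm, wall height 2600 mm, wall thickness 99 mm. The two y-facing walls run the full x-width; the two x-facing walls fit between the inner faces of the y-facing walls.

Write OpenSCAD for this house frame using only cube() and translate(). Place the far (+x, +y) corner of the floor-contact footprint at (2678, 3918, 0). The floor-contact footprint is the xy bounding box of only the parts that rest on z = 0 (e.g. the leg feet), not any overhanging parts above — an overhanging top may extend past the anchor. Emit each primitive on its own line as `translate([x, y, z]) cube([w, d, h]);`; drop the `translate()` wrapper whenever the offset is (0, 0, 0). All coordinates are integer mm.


translate([268, 338, 0]) cube([2410, 99, 2600]);
translate([268, 3819, 0]) cube([2410, 99, 2600]);
translate([268, 437, 0]) cube([99, 3382, 2600]);
translate([2579, 437, 0]) cube([99, 3382, 2600]);


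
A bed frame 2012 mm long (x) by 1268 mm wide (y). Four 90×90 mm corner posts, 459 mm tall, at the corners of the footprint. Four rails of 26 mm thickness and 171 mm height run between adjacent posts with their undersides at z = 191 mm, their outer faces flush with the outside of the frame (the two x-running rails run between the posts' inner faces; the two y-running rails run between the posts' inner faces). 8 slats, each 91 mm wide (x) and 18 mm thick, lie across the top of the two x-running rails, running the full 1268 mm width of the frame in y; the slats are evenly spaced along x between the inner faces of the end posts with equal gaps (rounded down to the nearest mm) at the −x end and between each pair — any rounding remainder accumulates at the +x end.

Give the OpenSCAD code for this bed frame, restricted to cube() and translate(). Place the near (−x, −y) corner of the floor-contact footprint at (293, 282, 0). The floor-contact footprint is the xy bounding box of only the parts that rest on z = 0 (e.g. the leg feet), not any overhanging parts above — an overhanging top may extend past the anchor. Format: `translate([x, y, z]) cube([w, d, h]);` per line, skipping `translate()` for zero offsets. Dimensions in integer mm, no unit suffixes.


translate([293, 282, 0]) cube([90, 90, 459]);
translate([293, 1460, 0]) cube([90, 90, 459]);
translate([2215, 282, 0]) cube([90, 90, 459]);
translate([2215, 1460, 0]) cube([90, 90, 459]);
translate([383, 282, 191]) cube([1832, 26, 171]);
translate([383, 1524, 191]) cube([1832, 26, 171]);
translate([293, 372, 191]) cube([26, 1088, 171]);
translate([2279, 372, 191]) cube([26, 1088, 171]);
translate([505, 282, 362]) cube([91, 1268, 18]);
translate([718, 282, 362]) cube([91, 1268, 18]);
translate([931, 282, 362]) cube([91, 1268, 18]);
translate([1144, 282, 362]) cube([91, 1268, 18]);
translate([1357, 282, 362]) cube([91, 1268, 18]);
translate([1570, 282, 362]) cube([91, 1268, 18]);
translate([1783, 282, 362]) cube([91, 1268, 18]);
translate([1996, 282, 362]) cube([91, 1268, 18]);


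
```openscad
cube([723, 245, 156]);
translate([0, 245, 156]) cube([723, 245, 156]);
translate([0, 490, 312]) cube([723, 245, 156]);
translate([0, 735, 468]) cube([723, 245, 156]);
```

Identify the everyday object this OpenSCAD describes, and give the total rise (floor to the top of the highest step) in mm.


A staircase. The total rise is 624 mm.

4 identical blocks, each offset up and back from the previous — a staircase. Each step is 156 mm tall and there are 4 of them, so the total rise is 4 × 156 = 624 mm.


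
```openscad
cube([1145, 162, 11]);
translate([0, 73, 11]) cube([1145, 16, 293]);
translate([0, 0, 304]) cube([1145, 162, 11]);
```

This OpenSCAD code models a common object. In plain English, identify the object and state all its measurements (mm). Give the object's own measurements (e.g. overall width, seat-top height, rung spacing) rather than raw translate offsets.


An I-beam lying along x, 1145 mm long. Overall section height 315 mm. Two flanges 162 mm wide (y) and 11 mm thick, one on the floor and one at the top; a web 16 mm thick runs between them, centred on the flange width.


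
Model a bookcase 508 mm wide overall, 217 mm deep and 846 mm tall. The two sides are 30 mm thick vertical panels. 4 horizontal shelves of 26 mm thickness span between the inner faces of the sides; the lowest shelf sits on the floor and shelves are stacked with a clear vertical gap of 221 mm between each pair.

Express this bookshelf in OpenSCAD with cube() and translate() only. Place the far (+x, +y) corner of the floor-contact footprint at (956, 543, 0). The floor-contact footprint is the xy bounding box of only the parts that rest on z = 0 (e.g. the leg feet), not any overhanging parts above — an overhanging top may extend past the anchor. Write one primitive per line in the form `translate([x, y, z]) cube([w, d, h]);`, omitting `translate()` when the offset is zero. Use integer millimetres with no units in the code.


translate([448, 326, 0]) cube([30, 217, 846]);
translate([926, 326, 0]) cube([30, 217, 846]);
translate([478, 326, 0]) cube([448, 217, 26]);
translate([478, 326, 247]) cube([448, 217, 26]);
translate([478, 326, 494]) cube([448, 217, 26]);
translate([478, 326, 741]) cube([448, 217, 26]);


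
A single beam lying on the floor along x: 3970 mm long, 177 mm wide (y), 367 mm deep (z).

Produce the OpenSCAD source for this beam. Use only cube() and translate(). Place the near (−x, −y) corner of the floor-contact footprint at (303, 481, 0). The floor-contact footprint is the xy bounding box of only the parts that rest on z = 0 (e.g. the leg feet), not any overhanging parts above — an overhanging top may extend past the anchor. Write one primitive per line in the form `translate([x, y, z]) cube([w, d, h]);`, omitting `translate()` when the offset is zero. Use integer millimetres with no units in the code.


translate([303, 481, 0]) cube([3970, 177, 367]);


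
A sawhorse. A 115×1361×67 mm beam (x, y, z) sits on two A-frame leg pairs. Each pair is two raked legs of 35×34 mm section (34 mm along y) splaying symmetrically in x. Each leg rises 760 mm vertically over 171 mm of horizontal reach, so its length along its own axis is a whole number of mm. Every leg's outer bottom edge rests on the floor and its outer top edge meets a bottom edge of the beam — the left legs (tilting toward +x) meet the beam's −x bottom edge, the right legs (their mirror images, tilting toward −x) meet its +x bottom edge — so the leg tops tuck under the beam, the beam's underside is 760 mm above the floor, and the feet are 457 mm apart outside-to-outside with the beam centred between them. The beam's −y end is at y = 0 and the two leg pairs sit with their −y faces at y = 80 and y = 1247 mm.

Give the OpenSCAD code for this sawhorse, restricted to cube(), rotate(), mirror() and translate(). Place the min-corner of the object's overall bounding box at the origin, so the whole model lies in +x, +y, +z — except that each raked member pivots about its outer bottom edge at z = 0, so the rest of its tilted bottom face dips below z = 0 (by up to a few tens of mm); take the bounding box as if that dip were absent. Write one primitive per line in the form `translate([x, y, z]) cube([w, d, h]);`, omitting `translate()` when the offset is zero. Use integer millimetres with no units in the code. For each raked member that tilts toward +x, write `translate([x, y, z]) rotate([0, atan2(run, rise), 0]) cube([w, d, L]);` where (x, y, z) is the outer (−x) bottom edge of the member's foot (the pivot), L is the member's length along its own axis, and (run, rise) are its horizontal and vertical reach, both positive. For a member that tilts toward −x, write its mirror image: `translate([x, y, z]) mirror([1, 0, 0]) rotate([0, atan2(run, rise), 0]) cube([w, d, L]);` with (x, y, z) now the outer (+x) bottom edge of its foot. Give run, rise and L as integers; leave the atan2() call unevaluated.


translate([171, 0, 760]) cube([115, 1361, 67]);
translate([0, 80, 0]) rotate([0, atan2(171, 760), 0]) cube([35, 34, 779]);
translate([457, 80, 0]) mirror([1, 0, 0]) rotate([0, atan2(171, 760), 0]) cube([35, 34, 779]);
translate([0, 1247, 0]) rotate([0, atan2(171, 760), 0]) cube([35, 34, 779]);
translate([457, 1247, 0]) mirror([1, 0, 0]) rotate([0, atan2(171, 760), 0]) cube([35, 34, 779]);


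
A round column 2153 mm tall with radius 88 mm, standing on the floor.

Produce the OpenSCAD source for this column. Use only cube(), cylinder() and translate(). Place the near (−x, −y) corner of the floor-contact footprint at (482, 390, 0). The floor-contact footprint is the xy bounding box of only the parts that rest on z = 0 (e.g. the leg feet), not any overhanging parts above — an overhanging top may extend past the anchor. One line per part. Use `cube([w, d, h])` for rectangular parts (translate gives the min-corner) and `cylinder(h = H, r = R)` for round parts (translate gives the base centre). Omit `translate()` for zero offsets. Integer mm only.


translate([570, 478, 0]) cylinder(h = 2153, r = 88);


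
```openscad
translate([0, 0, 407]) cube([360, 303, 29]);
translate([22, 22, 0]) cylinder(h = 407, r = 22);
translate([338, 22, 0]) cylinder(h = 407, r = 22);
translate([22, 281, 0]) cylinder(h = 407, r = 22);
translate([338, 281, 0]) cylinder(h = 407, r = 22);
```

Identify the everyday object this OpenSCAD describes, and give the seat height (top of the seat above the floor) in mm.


A stool. The seat height is 436 mm.

A 360×303×29 slab at z = 407 on four corner cylinders — a stool. The seat top is 407 + 29 = 436 mm.


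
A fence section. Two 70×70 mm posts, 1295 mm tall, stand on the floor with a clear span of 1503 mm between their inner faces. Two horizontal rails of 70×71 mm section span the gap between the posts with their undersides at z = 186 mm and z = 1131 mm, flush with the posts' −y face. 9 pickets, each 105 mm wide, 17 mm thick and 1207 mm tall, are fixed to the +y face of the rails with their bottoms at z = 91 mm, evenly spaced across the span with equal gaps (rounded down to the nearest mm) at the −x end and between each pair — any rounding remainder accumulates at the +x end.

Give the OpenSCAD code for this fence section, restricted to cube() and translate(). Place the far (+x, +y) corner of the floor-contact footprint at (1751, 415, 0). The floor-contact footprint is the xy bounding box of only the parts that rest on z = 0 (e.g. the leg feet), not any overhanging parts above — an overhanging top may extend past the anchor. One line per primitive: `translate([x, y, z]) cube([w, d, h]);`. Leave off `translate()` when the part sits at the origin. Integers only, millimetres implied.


translate([108, 345, 0]) cube([70, 70, 1295]);
translate([1681, 345, 0]) cube([70, 70, 1295]);
translate([178, 345, 186]) cube([1503, 70, 71]);
translate([178, 345, 1131]) cube([1503, 70, 71]);
translate([233, 415, 91]) cube([105, 17, 1207]);
translate([393, 415, 91]) cube([105, 17, 1207]);
translate([553, 415, 91]) cube([105, 17, 1207]);
translate([713, 415, 91]) cube([105, 17, 1207]);
translate([873, 415, 91]) cube([105, 17, 1207]);
translate([1033, 415, 91]) cube([105, 17, 1207]);
translate([1193, 415, 91]) cube([105, 17, 1207]);
translate([1353, 415, 91]) cube([105, 17, 1207]);
translate([1513, 415, 91]) cube([105, 17, 1207]);
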